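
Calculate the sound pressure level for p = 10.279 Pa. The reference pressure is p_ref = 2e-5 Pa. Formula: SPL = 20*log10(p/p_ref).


p / p_ref = 10.279 / 2e-5 = 513950
SPL = 20 * log10(513950) = 114.22 dB


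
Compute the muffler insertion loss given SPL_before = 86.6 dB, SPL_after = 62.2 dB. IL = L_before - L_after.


Insertion loss = SPL without muffler - SPL with muffler
IL = 86.6 - 62.2 = 24.4 dB


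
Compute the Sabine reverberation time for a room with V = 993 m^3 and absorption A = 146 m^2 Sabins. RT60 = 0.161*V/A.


RT60 = 0.161 * 993 / 146 = 1.095 s


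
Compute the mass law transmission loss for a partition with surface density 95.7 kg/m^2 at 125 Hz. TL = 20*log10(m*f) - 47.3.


m * f = 95.7 * 125 = 11962.5
20*log10(11962.5) = 81.5564 dB
TL = 81.5564 - 47.3 = 34.256 dB


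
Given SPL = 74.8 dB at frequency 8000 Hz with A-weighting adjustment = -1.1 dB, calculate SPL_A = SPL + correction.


A-weighting table: 8000 Hz -> -1.1 dB correction
SPL_A = SPL + correction = 74.8 + (-1.1) = 73.7 dBA


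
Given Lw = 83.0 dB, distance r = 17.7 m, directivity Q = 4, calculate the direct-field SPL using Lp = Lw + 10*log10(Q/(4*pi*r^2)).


4*pi*r^2 = 4*pi*17.7^2 = 3936.92 m^2
Q / (4*pi*r^2) = 4 / 3936.92 = 0.00101602
Lp = 83.0 + 10*log10(0.00101602) = 53.069 dB


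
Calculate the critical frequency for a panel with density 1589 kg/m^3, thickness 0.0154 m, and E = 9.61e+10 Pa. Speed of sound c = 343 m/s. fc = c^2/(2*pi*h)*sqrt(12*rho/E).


12*rho/E = 12*1589/9.61e+10 = 1.98418e-07
sqrt(12*rho/E) = sqrt(1.98418e-07) = 0.000445441
c^2/(2*pi*h) = 343^2/(2*pi*0.0154) = 1.21587e+06
fc = 1.21587e+06 * 0.000445441 = 541.6 Hz


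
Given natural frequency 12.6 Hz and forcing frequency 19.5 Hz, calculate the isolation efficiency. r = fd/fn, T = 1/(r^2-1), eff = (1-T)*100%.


r = 19.5 / 12.6 = 1.54762
r^2 - 1 = 1.54762^2 - 1 = 1.39513
T = 1/1.39513 = 0.716779
Efficiency = (1 - 0.716779)*100 = 28.322 %


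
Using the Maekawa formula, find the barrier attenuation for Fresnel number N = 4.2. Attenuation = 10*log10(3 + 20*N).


3 + 20*N = 3 + 20*4.2 = 87
Att = 10*log10(87) = 19.395 dB


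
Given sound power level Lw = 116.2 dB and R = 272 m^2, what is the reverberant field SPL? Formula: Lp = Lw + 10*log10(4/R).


4/R = 4/272 = 0.0147059
Lp = 116.2 + 10*log10(0.0147059) = 97.875 dB


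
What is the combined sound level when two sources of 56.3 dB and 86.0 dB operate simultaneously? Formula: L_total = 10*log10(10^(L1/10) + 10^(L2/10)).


10^(56.3/10) = 426580
10^(86.0/10) = 3.98107e+08
Sum = 426580 + 3.98107e+08 = 3.98534e+08
L_total = 10*log10(3.98534e+08) = 86.005 dB


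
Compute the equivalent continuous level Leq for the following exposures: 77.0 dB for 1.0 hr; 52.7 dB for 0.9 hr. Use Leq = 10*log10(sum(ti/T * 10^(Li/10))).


T_total = 1.0 + 0.9 = 1.9 hr
(1.0/1.9) * 10^(77.0/10) = 2.63783e+07
(0.9/1.9) * 10^(52.7/10) = 88204.1
Sum = 2.63783e+07 + 88204.1 = 2.64665e+07
Leq = 10*log10(2.64665e+07) = 74.227 dB


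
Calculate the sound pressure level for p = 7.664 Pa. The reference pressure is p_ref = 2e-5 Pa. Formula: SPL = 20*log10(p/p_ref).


p / p_ref = 7.664 / 2e-5 = 383200
SPL = 20 * log10(383200) = 111.67 dB


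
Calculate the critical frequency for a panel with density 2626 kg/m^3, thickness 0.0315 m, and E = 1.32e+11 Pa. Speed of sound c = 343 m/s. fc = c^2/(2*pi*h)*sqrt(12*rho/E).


12*rho/E = 12*2626/1.32e+11 = 2.38727e-07
sqrt(12*rho/E) = sqrt(2.38727e-07) = 0.000488597
c^2/(2*pi*h) = 343^2/(2*pi*0.0315) = 594426
fc = 594426 * 0.000488597 = 290.43 Hz


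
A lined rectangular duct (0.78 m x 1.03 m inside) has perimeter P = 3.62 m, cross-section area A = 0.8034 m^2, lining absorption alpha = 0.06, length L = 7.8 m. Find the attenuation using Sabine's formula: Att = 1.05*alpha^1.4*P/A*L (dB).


alpha^1.4 = 0.06^1.4 = 0.0194721
Attenuation rate = 1.05 * alpha^1.4 * P / A
= 1.05 * 0.0194721 * 3.62 / 0.8034 = 0.0921253 dB/m
Total Att = 0.0921253 * 7.8 = 0.71858 dB


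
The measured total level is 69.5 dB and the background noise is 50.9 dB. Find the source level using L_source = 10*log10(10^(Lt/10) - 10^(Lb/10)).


10^(69.5/10) = 8.91251e+06
10^(50.9/10) = 123027
Difference = 8.91251e+06 - 123027 = 8.78948e+06
L_source = 10*log10(8.78948e+06) = 69.44 dB


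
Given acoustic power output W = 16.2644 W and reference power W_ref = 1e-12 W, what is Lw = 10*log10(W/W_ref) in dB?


W / W_ref = 16.2644 / 1e-12 = 1.62644e+13
Lw = 10 * log10(1.62644e+13) = 132.11 dB


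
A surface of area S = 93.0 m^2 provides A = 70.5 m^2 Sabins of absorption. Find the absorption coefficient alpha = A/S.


Absorption coefficient = absorbed power / incident power
alpha = A / S = 70.5 / 93.0 = 0.75806


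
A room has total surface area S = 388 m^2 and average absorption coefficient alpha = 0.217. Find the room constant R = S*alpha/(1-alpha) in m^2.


R = 388 * 0.217 / (1 - 0.217) = 107.53 m^2


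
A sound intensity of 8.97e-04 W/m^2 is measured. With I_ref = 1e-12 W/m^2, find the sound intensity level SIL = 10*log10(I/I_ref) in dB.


I / I_ref = 8.97e-04 / 1e-12 = 8.97e+08
SIL = 10 * log10(8.97e+08) = 89.528 dB


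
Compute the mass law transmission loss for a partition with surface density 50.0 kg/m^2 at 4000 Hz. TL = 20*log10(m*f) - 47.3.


m * f = 50.0 * 4000 = 200000
20*log10(200000) = 106.021 dB
TL = 106.021 - 47.3 = 58.721 dB


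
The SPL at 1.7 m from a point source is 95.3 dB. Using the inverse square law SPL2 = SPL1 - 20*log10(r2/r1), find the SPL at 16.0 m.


r2/r1 = 16.0/1.7 = 9.41176
Correction = 20*log10(9.41176) = 19.4734 dB
SPL2 = 95.3 - 19.4734 = 75.827 dB


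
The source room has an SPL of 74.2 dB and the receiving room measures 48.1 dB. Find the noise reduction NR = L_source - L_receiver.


NR = L_source - L_receiver (difference between source and receiving room levels)
NR = 74.2 - 48.1 = 26.1 dB


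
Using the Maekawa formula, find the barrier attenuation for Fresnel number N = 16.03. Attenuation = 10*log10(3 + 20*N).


3 + 20*N = 3 + 20*16.03 = 323.6
Att = 10*log10(323.6) = 25.1 dB


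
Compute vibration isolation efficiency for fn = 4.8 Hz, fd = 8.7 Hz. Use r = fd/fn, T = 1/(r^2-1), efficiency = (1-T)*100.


r = 8.7 / 4.8 = 1.8125
r^2 - 1 = 1.8125^2 - 1 = 2.28516
T = 1/2.28516 = 0.437606
Efficiency = (1 - 0.437606)*100 = 56.239 %


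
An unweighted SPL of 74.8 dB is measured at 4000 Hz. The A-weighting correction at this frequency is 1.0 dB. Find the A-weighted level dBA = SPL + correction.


A-weighting table: 4000 Hz -> 1.0 dB correction
SPL_A = SPL + correction = 74.8 + (1.0) = 75.8 dBA


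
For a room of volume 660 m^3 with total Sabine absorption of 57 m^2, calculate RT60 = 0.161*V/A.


RT60 = 0.161 * 660 / 57 = 1.8642 s


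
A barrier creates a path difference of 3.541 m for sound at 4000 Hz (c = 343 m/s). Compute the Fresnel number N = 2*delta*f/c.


N = 2*delta*f/c = 2*delta/lambda, where lambda = c/f
lambda = 343 / 4000 = 0.08575 m
N = 2 * 3.541 / 0.08575 = 82.589


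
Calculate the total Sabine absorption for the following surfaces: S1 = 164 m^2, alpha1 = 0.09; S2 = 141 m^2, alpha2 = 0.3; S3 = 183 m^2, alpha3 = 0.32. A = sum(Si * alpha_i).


164 * 0.09 = 14.76
141 * 0.3 = 42.3
183 * 0.32 = 58.56
A_total = 14.76 + 42.3 + 58.56 = 115.62 m^2


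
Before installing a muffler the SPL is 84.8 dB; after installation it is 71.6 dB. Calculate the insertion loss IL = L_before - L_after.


Insertion loss = SPL without muffler - SPL with muffler
IL = 84.8 - 71.6 = 13.2 dB


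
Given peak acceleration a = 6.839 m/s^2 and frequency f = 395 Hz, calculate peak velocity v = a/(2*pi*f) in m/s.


omega = 2*pi*f = 2*pi*395 = 2481.86 rad/s
v = a / omega = 6.839 / 2481.86 = 0.0027556 m/s


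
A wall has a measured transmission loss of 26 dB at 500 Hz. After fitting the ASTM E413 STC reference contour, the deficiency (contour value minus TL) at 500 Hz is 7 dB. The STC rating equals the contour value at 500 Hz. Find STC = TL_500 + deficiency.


By ASTM E413, STC = value of the fitted reference contour at 500 Hz.
Contour value at 500 Hz = TL_500 + deficiency = 26 + 7 = 33
STC = 33


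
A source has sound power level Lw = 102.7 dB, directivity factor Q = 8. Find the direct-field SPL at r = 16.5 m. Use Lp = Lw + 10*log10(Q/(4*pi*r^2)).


4*pi*r^2 = 4*pi*16.5^2 = 3421.19 m^2
Q / (4*pi*r^2) = 8 / 3421.19 = 0.00233837
Lp = 102.7 + 10*log10(0.00233837) = 76.389 dB


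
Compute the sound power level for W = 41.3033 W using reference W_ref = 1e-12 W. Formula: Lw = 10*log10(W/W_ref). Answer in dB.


W / W_ref = 41.3033 / 1e-12 = 4.13033e+13
Lw = 10 * log10(4.13033e+13) = 136.16 dB


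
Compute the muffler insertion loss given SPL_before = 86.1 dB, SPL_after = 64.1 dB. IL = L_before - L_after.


Insertion loss = SPL without muffler - SPL with muffler
IL = 86.1 - 64.1 = 22 dB


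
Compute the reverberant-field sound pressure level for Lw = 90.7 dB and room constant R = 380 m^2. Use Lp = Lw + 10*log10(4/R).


4/R = 4/380 = 0.0105263
Lp = 90.7 + 10*log10(0.0105263) = 70.923 dB


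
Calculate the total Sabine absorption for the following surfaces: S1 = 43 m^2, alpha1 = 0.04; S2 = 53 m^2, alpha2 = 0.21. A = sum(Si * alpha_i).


43 * 0.04 = 1.72
53 * 0.21 = 11.13
A_total = 1.72 + 11.13 = 12.85 m^2


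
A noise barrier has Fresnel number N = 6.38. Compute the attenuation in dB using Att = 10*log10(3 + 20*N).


3 + 20*N = 3 + 20*6.38 = 130.6
Att = 10*log10(130.6) = 21.159 dB


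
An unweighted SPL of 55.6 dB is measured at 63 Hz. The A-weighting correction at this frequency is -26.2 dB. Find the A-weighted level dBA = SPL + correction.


A-weighting table: 63 Hz -> -26.2 dB correction
SPL_A = SPL + correction = 55.6 + (-26.2) = 29.4 dBA


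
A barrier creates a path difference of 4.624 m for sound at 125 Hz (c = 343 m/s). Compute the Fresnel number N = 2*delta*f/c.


N = 2*delta*f/c = 2*delta/lambda, where lambda = c/f
lambda = 343 / 125 = 2.744 m
N = 2 * 4.624 / 2.744 = 3.3703


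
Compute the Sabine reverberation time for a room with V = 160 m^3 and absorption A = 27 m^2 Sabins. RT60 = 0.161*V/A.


RT60 = 0.161 * 160 / 27 = 0.95407 s


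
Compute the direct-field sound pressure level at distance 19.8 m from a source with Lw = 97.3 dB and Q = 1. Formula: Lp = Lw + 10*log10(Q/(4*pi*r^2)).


4*pi*r^2 = 4*pi*19.8^2 = 4926.52 m^2
Q / (4*pi*r^2) = 1 / 4926.52 = 0.000202983
Lp = 97.3 + 10*log10(0.000202983) = 60.375 dB


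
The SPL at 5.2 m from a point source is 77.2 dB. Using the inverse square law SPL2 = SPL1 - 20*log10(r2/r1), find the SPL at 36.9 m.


r2/r1 = 36.9/5.2 = 7.09615
Correction = 20*log10(7.09615) = 17.0205 dB
SPL2 = 77.2 - 17.0205 = 60.18 dB


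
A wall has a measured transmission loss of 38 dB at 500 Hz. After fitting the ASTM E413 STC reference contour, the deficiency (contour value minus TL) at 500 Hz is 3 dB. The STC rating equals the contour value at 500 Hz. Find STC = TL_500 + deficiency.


By ASTM E413, STC = value of the fitted reference contour at 500 Hz.
Contour value at 500 Hz = TL_500 + deficiency = 38 + 3 = 41
STC = 41


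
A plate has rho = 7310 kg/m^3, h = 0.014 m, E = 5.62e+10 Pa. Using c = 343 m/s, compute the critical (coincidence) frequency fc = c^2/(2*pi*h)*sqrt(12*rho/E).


12*rho/E = 12*7310/5.62e+10 = 1.56085e-06
sqrt(12*rho/E) = sqrt(1.56085e-06) = 0.00124934
c^2/(2*pi*h) = 343^2/(2*pi*0.014) = 1.33746e+06
fc = 1.33746e+06 * 0.00124934 = 1670.9 Hz


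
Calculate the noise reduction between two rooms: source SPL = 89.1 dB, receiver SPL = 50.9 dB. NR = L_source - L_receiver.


NR = L_source - L_receiver (difference between source and receiving room levels)
NR = 89.1 - 50.9 = 38.2 dB


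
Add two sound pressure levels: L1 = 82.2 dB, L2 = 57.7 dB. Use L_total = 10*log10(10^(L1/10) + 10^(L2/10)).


10^(82.2/10) = 1.65959e+08
10^(57.7/10) = 588844
Sum = 1.65959e+08 + 588844 = 1.66548e+08
L_total = 10*log10(1.66548e+08) = 82.215 dB


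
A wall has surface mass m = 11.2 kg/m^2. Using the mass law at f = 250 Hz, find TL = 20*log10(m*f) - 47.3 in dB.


m * f = 11.2 * 250 = 2800
20*log10(2800) = 68.9432 dB
TL = 68.9432 - 47.3 = 21.643 dB


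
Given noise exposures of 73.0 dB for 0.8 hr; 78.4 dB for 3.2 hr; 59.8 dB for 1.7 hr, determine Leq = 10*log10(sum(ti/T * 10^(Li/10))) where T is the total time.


T_total = 0.8 + 3.2 + 1.7 = 5.7 hr
(0.8/5.7) * 10^(73.0/10) = 2.80037e+06
(3.2/5.7) * 10^(78.4/10) = 3.88396e+07
(1.7/5.7) * 10^(59.8/10) = 284822
Sum = 2.80037e+06 + 3.88396e+07 + 284822 = 4.19248e+07
Leq = 10*log10(4.19248e+07) = 76.225 dB


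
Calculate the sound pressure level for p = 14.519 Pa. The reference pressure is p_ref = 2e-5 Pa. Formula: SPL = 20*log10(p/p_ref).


p / p_ref = 14.519 / 2e-5 = 725950
SPL = 20 * log10(725950) = 117.22 dB


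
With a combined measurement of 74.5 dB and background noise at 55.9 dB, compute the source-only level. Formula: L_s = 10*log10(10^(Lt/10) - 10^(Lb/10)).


10^(74.5/10) = 2.81838e+07
10^(55.9/10) = 389045
Difference = 2.81838e+07 - 389045 = 2.77948e+07
L_source = 10*log10(2.77948e+07) = 74.44 dB


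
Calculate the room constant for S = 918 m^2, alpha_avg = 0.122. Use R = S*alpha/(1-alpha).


R = 918 * 0.122 / (1 - 0.122) = 127.56 m^2


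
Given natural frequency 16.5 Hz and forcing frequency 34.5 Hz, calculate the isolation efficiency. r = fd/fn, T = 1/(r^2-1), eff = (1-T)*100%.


r = 34.5 / 16.5 = 2.09091
r^2 - 1 = 2.09091^2 - 1 = 3.3719
T = 1/3.3719 = 0.296569
Efficiency = (1 - 0.296569)*100 = 70.343 %


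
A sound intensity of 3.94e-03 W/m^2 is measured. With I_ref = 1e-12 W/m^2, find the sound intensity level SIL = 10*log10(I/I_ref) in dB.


I / I_ref = 3.94e-03 / 1e-12 = 3.94e+09
SIL = 10 * log10(3.94e+09) = 95.955 dB


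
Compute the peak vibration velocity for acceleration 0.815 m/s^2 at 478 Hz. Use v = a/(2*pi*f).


omega = 2*pi*f = 2*pi*478 = 3003.36 rad/s
v = a / omega = 0.815 / 3003.36 = 0.00027136 m/s


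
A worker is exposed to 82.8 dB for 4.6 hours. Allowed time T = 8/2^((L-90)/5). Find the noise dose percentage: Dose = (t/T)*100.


T_allowed = 8 / 2^((82.8 - 90)/5) = 21.7057 hr
Dose = 4.6 / 21.7057 * 100 = 21.193 %


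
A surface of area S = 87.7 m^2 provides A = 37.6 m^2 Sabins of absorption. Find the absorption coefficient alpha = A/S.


Absorption coefficient = absorbed power / incident power
alpha = A / S = 37.6 / 87.7 = 0.42873


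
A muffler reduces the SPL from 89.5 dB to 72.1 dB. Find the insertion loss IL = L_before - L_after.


Insertion loss = SPL without muffler - SPL with muffler
IL = 89.5 - 72.1 = 17.4 dB


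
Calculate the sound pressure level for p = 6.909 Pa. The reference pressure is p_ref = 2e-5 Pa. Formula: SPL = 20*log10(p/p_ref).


p / p_ref = 6.909 / 2e-5 = 345450
SPL = 20 * log10(345450) = 110.77 dB


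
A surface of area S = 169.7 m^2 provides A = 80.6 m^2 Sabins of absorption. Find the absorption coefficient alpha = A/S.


Absorption coefficient = absorbed power / incident power
alpha = A / S = 80.6 / 169.7 = 0.47496


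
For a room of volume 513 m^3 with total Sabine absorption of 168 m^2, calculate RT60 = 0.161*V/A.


RT60 = 0.161 * 513 / 168 = 0.49163 s


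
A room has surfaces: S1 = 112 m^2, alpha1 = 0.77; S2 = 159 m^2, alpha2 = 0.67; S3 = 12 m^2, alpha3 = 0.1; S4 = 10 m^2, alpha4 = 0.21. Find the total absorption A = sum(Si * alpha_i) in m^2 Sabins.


112 * 0.77 = 86.24
159 * 0.67 = 106.53
12 * 0.1 = 1.2
10 * 0.21 = 2.1
A_total = 86.24 + 106.53 + 1.2 + 2.1 = 196.07 m^2


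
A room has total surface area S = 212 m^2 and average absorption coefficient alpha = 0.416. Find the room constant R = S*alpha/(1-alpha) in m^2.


R = 212 * 0.416 / (1 - 0.416) = 151.01 m^2


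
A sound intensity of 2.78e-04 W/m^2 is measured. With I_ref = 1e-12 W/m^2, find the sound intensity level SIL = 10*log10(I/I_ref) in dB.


I / I_ref = 2.78e-04 / 1e-12 = 2.78e+08
SIL = 10 * log10(2.78e+08) = 84.44 dB


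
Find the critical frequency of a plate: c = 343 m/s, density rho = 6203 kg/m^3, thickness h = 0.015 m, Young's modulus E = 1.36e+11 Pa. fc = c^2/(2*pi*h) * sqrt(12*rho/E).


12*rho/E = 12*6203/1.36e+11 = 5.47324e-07
sqrt(12*rho/E) = sqrt(5.47324e-07) = 0.000739813
c^2/(2*pi*h) = 343^2/(2*pi*0.015) = 1.24829e+06
fc = 1.24829e+06 * 0.000739813 = 923.5 Hz


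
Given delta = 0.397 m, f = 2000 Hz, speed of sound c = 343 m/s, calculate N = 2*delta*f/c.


N = 2*delta*f/c = 2*delta/lambda, where lambda = c/f
lambda = 343 / 2000 = 0.1715 m
N = 2 * 0.397 / 0.1715 = 4.6297


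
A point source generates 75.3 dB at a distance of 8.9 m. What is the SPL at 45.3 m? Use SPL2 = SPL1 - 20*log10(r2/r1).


r2/r1 = 45.3/8.9 = 5.08989
Correction = 20*log10(5.08989) = 14.1342 dB
SPL2 = 75.3 - 14.1342 = 61.166 dB


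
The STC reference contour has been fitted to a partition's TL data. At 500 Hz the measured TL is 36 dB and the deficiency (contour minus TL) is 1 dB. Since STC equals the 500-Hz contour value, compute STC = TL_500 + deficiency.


By ASTM E413, STC = value of the fitted reference contour at 500 Hz.
Contour value at 500 Hz = TL_500 + deficiency = 36 + 1 = 37
STC = 37


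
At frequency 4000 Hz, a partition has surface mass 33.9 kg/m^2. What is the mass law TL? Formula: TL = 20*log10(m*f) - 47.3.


m * f = 33.9 * 4000 = 135600
20*log10(135600) = 102.645 dB
TL = 102.645 - 47.3 = 55.345 dB


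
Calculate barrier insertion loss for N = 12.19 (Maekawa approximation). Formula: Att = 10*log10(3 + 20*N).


3 + 20*N = 3 + 20*12.19 = 246.8
Att = 10*log10(246.8) = 23.923 dB


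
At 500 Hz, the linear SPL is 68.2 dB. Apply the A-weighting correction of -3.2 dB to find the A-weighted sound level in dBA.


A-weighting table: 500 Hz -> -3.2 dB correction
SPL_A = SPL + correction = 68.2 + (-3.2) = 65 dBA


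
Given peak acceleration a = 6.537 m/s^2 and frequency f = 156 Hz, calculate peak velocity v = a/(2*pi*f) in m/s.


omega = 2*pi*f = 2*pi*156 = 980.177 rad/s
v = a / omega = 6.537 / 980.177 = 0.0066692 m/s


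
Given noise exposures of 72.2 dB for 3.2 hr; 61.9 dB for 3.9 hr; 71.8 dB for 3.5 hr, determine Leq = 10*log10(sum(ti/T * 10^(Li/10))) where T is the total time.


T_total = 3.2 + 3.9 + 3.5 = 10.6 hr
(3.2/10.6) * 10^(72.2/10) = 5.01007e+06
(3.9/10.6) * 10^(61.9/10) = 569848
(3.5/10.6) * 10^(71.8/10) = 4.99761e+06
Sum = 5.01007e+06 + 569848 + 4.99761e+06 = 1.05775e+07
Leq = 10*log10(1.05775e+07) = 70.244 dB


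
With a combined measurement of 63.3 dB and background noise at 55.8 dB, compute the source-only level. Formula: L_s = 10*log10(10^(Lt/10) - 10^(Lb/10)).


10^(63.3/10) = 2.13796e+06
10^(55.8/10) = 380189
Difference = 2.13796e+06 - 380189 = 1.75777e+06
L_source = 10*log10(1.75777e+06) = 62.45 dB


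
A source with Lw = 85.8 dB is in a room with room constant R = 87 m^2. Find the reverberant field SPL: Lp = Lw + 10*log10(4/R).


4/R = 4/87 = 0.045977
Lp = 85.8 + 10*log10(0.045977) = 72.425 dB


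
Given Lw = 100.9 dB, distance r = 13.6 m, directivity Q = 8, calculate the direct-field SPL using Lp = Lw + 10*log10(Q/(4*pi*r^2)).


4*pi*r^2 = 4*pi*13.6^2 = 2324.28 m^2
Q / (4*pi*r^2) = 8 / 2324.28 = 0.00344193
Lp = 100.9 + 10*log10(0.00344193) = 76.268 dB


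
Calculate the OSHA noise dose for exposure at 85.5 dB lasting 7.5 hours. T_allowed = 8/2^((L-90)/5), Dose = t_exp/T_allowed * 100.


T_allowed = 8 / 2^((85.5 - 90)/5) = 14.9285 hr
Dose = 7.5 / 14.9285 * 100 = 50.239 %


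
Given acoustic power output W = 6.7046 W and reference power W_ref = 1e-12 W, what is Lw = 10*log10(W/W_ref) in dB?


W / W_ref = 6.7046 / 1e-12 = 6.7046e+12
Lw = 10 * log10(6.7046e+12) = 128.26 dB


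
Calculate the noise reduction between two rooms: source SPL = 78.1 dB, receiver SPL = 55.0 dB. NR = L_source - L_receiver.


NR = L_source - L_receiver (difference between source and receiving room levels)
NR = 78.1 - 55.0 = 23.1 dB


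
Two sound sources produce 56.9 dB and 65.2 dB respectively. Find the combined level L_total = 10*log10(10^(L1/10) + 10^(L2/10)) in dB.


10^(56.9/10) = 489779
10^(65.2/10) = 3.31131e+06
Sum = 489779 + 3.31131e+06 = 3.80109e+06
L_total = 10*log10(3.80109e+06) = 65.799 dB


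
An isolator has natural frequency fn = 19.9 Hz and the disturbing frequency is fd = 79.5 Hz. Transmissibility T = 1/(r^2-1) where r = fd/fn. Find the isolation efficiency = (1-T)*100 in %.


r = 79.5 / 19.9 = 3.99497
r^2 - 1 = 3.99497^2 - 1 = 14.9598
T = 1/14.9598 = 0.0668458
Efficiency = (1 - 0.0668458)*100 = 93.315 %


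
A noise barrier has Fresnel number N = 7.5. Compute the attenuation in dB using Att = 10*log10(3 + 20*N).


3 + 20*N = 3 + 20*7.5 = 153
Att = 10*log10(153) = 21.847 dB


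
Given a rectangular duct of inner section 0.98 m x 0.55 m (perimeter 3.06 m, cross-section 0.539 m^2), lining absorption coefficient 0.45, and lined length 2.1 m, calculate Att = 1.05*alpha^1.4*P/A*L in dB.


alpha^1.4 = 0.45^1.4 = 0.326962
Attenuation rate = 1.05 * alpha^1.4 * P / A
= 1.05 * 0.326962 * 3.06 / 0.539 = 1.94903 dB/m
Total Att = 1.94903 * 2.1 = 4.093 dB


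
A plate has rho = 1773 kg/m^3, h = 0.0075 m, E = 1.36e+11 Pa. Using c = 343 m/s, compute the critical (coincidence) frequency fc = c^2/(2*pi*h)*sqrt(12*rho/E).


12*rho/E = 12*1773/1.36e+11 = 1.56441e-07
sqrt(12*rho/E) = sqrt(1.56441e-07) = 0.000395526
c^2/(2*pi*h) = 343^2/(2*pi*0.0075) = 2.49659e+06
fc = 2.49659e+06 * 0.000395526 = 987.47 Hz


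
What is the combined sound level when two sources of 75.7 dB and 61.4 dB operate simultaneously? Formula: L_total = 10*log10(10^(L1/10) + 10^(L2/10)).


10^(75.7/10) = 3.71535e+07
10^(61.4/10) = 1.38038e+06
Sum = 3.71535e+07 + 1.38038e+06 = 3.85339e+07
L_total = 10*log10(3.85339e+07) = 75.858 dB


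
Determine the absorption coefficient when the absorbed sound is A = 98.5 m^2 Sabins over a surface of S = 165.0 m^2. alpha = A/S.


Absorption coefficient = absorbed power / incident power
alpha = A / S = 98.5 / 165.0 = 0.59697


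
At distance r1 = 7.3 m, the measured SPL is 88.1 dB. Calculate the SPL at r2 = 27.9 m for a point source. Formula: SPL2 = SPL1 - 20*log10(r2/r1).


r2/r1 = 27.9/7.3 = 3.82192
Correction = 20*log10(3.82192) = 11.6456 dB
SPL2 = 88.1 - 11.6456 = 76.454 dB


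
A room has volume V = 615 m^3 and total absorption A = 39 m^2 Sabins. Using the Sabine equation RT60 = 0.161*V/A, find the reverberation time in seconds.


RT60 = 0.161 * 615 / 39 = 2.5388 s


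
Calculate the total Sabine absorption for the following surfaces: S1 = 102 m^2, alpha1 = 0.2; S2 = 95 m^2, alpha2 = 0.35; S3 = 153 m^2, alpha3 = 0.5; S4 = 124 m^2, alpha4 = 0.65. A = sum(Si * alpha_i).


102 * 0.2 = 20.4
95 * 0.35 = 33.25
153 * 0.5 = 76.5
124 * 0.65 = 80.6
A_total = 20.4 + 33.25 + 76.5 + 80.6 = 210.75 m^2


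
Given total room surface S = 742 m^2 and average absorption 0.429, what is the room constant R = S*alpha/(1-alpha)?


R = 742 * 0.429 / (1 - 0.429) = 557.47 m^2


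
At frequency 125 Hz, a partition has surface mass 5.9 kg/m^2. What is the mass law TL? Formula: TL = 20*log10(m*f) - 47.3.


m * f = 5.9 * 125 = 737.5
20*log10(737.5) = 57.3552 dB
TL = 57.3552 - 47.3 = 10.055 dB


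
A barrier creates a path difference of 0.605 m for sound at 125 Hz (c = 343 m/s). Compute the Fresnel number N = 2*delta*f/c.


N = 2*delta*f/c = 2*delta/lambda, where lambda = c/f
lambda = 343 / 125 = 2.744 m
N = 2 * 0.605 / 2.744 = 0.44096


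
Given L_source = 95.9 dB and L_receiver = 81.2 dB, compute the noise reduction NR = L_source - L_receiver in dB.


NR = L_source - L_receiver (difference between source and receiving room levels)
NR = 95.9 - 81.2 = 14.7 dB


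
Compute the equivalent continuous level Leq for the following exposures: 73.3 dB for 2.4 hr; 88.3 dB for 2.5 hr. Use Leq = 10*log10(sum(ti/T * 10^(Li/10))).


T_total = 2.4 + 2.5 = 4.9 hr
(2.4/4.9) * 10^(73.3/10) = 1.04717e+07
(2.5/4.9) * 10^(88.3/10) = 3.4494e+08
Sum = 1.04717e+07 + 3.4494e+08 = 3.55412e+08
Leq = 10*log10(3.55412e+08) = 85.507 dB


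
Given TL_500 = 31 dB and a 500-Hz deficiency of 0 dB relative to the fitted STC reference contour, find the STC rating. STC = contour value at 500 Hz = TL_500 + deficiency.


By ASTM E413, STC = value of the fitted reference contour at 500 Hz.
Contour value at 500 Hz = TL_500 + deficiency = 31 + 0 = 31
STC = 31


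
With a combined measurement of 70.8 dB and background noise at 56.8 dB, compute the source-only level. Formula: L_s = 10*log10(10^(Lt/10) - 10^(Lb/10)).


10^(70.8/10) = 1.20226e+07
10^(56.8/10) = 478630
Difference = 1.20226e+07 - 478630 = 1.1544e+07
L_source = 10*log10(1.1544e+07) = 70.624 dB


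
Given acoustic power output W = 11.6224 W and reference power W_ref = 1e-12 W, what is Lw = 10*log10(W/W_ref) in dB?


W / W_ref = 11.6224 / 1e-12 = 1.16224e+13
Lw = 10 * log10(1.16224e+13) = 130.65 dB


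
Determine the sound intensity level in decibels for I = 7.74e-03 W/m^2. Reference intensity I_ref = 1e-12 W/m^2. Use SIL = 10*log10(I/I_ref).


I / I_ref = 7.74e-03 / 1e-12 = 7.74e+09
SIL = 10 * log10(7.74e+09) = 98.887 dB


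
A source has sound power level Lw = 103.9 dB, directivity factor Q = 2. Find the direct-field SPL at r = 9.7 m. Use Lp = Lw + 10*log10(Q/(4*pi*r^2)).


4*pi*r^2 = 4*pi*9.7^2 = 1182.37 m^2
Q / (4*pi*r^2) = 2 / 1182.37 = 0.00169152
Lp = 103.9 + 10*log10(0.00169152) = 76.183 dB


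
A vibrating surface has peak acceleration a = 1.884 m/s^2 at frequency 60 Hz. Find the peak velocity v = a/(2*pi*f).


omega = 2*pi*f = 2*pi*60 = 376.991 rad/s
v = a / omega = 1.884 / 376.991 = 0.0049975 m/s


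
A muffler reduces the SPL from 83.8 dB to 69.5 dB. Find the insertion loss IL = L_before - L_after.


Insertion loss = SPL without muffler - SPL with muffler
IL = 83.8 - 69.5 = 14.3 dB


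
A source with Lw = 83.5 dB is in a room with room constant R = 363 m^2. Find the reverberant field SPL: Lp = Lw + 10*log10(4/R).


4/R = 4/363 = 0.0110193
Lp = 83.5 + 10*log10(0.0110193) = 63.922 dB


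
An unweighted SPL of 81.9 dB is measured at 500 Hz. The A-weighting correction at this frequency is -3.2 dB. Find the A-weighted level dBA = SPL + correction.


A-weighting table: 500 Hz -> -3.2 dB correction
SPL_A = SPL + correction = 81.9 + (-3.2) = 78.7 dBA


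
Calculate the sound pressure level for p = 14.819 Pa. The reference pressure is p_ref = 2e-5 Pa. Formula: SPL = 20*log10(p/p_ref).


p / p_ref = 14.819 / 2e-5 = 740950
SPL = 20 * log10(740950) = 117.4 dB


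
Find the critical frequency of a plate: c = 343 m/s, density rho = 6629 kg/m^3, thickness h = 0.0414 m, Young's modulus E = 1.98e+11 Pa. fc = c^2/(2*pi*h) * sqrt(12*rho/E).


12*rho/E = 12*6629/1.98e+11 = 4.01758e-07
sqrt(12*rho/E) = sqrt(4.01758e-07) = 0.000633844
c^2/(2*pi*h) = 343^2/(2*pi*0.0414) = 452281
fc = 452281 * 0.000633844 = 286.68 Hz


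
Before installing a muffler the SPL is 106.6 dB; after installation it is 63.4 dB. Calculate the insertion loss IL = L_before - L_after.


Insertion loss = SPL without muffler - SPL with muffler
IL = 106.6 - 63.4 = 43.2 dB


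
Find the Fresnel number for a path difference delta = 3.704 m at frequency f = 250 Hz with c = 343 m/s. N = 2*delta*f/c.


N = 2*delta*f/c = 2*delta/lambda, where lambda = c/f
lambda = 343 / 250 = 1.372 m
N = 2 * 3.704 / 1.372 = 5.3994


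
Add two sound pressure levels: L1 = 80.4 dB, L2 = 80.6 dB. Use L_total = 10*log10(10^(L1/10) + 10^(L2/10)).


10^(80.4/10) = 1.09648e+08
10^(80.6/10) = 1.14815e+08
Sum = 1.09648e+08 + 1.14815e+08 = 2.24463e+08
L_total = 10*log10(2.24463e+08) = 83.511 dB


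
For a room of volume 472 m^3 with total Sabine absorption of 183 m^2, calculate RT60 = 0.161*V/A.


RT60 = 0.161 * 472 / 183 = 0.41526 s


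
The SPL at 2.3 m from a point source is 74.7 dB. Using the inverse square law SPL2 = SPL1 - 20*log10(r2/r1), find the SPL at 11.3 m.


r2/r1 = 11.3/2.3 = 4.91304
Correction = 20*log10(4.91304) = 13.827 dB
SPL2 = 74.7 - 13.827 = 60.873 dB


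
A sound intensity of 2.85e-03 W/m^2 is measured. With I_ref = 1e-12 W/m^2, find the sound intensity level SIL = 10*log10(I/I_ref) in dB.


I / I_ref = 2.85e-03 / 1e-12 = 2.85e+09
SIL = 10 * log10(2.85e+09) = 94.548 dB


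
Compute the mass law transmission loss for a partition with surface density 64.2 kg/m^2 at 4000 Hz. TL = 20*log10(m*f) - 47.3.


m * f = 64.2 * 4000 = 256800
20*log10(256800) = 108.192 dB
TL = 108.192 - 47.3 = 60.892 dB


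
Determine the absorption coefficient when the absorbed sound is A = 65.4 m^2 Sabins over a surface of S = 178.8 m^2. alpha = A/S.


Absorption coefficient = absorbed power / incident power
alpha = A / S = 65.4 / 178.8 = 0.36577


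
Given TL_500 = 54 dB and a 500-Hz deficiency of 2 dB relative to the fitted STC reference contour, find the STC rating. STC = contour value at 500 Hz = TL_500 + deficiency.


By ASTM E413, STC = value of the fitted reference contour at 500 Hz.
Contour value at 500 Hz = TL_500 + deficiency = 54 + 2 = 56
STC = 56


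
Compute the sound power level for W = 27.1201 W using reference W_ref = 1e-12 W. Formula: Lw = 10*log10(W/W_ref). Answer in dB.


W / W_ref = 27.1201 / 1e-12 = 2.71201e+13
Lw = 10 * log10(2.71201e+13) = 134.33 dB


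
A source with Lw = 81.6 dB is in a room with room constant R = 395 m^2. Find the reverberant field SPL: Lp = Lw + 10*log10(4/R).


4/R = 4/395 = 0.0101266
Lp = 81.6 + 10*log10(0.0101266) = 61.655 dB


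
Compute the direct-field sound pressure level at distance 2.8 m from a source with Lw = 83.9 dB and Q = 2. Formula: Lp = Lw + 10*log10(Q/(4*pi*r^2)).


4*pi*r^2 = 4*pi*2.8^2 = 98.5203 m^2
Q / (4*pi*r^2) = 2 / 98.5203 = 0.0203004
Lp = 83.9 + 10*log10(0.0203004) = 66.975 dB


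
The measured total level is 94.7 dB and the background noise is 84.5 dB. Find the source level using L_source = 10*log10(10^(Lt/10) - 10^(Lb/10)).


10^(94.7/10) = 2.95121e+09
10^(84.5/10) = 2.81838e+08
Difference = 2.95121e+09 - 2.81838e+08 = 2.66937e+09
L_source = 10*log10(2.66937e+09) = 94.264 dB


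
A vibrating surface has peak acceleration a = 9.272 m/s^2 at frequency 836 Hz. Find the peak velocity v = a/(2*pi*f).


omega = 2*pi*f = 2*pi*836 = 5252.74 rad/s
v = a / omega = 9.272 / 5252.74 = 0.0017652 m/s


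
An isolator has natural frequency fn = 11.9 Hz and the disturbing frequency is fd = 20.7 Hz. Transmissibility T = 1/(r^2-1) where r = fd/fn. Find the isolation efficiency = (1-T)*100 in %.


r = 20.7 / 11.9 = 1.7395
r^2 - 1 = 1.7395^2 - 1 = 2.02586
T = 1/2.02586 = 0.493618
Efficiency = (1 - 0.493618)*100 = 50.638 %


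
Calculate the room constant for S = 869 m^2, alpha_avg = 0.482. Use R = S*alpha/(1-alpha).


R = 869 * 0.482 / (1 - 0.482) = 808.61 m^2


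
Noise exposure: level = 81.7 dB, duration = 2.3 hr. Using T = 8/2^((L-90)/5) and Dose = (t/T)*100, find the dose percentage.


T_allowed = 8 / 2^((81.7 - 90)/5) = 25.2813 hr
Dose = 2.3 / 25.2813 * 100 = 9.0976 %


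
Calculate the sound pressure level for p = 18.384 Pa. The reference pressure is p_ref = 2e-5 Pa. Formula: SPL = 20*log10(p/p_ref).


p / p_ref = 18.384 / 2e-5 = 919200
SPL = 20 * log10(919200) = 119.27 dB


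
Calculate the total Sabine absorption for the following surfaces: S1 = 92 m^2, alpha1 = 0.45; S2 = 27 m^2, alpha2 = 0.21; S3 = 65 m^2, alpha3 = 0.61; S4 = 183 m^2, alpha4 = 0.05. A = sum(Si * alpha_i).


92 * 0.45 = 41.4
27 * 0.21 = 5.67
65 * 0.61 = 39.65
183 * 0.05 = 9.15
A_total = 41.4 + 5.67 + 39.65 + 9.15 = 95.87 m^2


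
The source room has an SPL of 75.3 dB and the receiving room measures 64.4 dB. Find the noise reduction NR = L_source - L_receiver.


NR = L_source - L_receiver (difference between source and receiving room levels)
NR = 75.3 - 64.4 = 10.9 dB


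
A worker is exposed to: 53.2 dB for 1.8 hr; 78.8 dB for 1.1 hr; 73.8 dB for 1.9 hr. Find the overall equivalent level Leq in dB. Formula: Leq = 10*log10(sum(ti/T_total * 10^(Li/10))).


T_total = 1.8 + 1.1 + 1.9 = 4.8 hr
(1.8/4.8) * 10^(53.2/10) = 78348.6
(1.1/4.8) * 10^(78.8/10) = 1.73841e+07
(1.9/4.8) * 10^(73.8/10) = 9.49538e+06
Sum = 78348.6 + 1.73841e+07 + 9.49538e+06 = 2.69578e+07
Leq = 10*log10(2.69578e+07) = 74.307 dB


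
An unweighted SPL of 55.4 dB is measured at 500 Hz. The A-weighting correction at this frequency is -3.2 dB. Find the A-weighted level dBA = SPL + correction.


A-weighting table: 500 Hz -> -3.2 dB correction
SPL_A = SPL + correction = 55.4 + (-3.2) = 52.2 dBA


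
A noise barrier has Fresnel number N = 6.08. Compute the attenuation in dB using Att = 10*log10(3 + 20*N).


3 + 20*N = 3 + 20*6.08 = 124.6
Att = 10*log10(124.6) = 20.955 dB


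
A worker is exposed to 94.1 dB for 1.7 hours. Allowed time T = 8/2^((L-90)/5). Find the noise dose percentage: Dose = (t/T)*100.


T_allowed = 8 / 2^((94.1 - 90)/5) = 4.53154 hr
Dose = 1.7 / 4.53154 * 100 = 37.515 %


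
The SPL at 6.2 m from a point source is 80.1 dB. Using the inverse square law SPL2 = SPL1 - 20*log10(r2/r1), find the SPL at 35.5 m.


r2/r1 = 35.5/6.2 = 5.72581
Correction = 20*log10(5.72581) = 15.1567 dB
SPL2 = 80.1 - 15.1567 = 64.943 dB


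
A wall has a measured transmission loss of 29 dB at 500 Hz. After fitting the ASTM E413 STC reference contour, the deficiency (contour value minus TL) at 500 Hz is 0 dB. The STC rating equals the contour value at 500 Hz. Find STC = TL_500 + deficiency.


By ASTM E413, STC = value of the fitted reference contour at 500 Hz.
Contour value at 500 Hz = TL_500 + deficiency = 29 + 0 = 29
STC = 29


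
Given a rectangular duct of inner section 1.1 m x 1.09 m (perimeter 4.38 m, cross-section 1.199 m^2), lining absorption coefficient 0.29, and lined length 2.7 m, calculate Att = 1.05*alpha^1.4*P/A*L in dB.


alpha^1.4 = 0.29^1.4 = 0.176749
Attenuation rate = 1.05 * alpha^1.4 * P / A
= 1.05 * 0.176749 * 4.38 / 1.199 = 0.677956 dB/m
Total Att = 0.677956 * 2.7 = 1.8305 dB


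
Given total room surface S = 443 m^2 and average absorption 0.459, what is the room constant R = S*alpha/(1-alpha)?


R = 443 * 0.459 / (1 - 0.459) = 375.85 m^2


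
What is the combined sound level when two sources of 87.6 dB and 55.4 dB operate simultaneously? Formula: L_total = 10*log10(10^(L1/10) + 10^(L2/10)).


10^(87.6/10) = 5.7544e+08
10^(55.4/10) = 346737
Sum = 5.7544e+08 + 346737 = 5.75787e+08
L_total = 10*log10(5.75787e+08) = 87.603 dB


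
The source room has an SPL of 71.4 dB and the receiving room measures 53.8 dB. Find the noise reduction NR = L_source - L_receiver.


NR = L_source - L_receiver (difference between source and receiving room levels)
NR = 71.4 - 53.8 = 17.6 dB


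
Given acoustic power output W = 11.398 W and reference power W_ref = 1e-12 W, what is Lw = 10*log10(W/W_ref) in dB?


W / W_ref = 11.398 / 1e-12 = 1.1398e+13
Lw = 10 * log10(1.1398e+13) = 130.57 dB


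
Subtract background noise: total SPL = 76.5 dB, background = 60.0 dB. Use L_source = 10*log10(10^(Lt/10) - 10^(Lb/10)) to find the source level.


10^(76.5/10) = 4.46684e+07
10^(60.0/10) = 1e+06
Difference = 4.46684e+07 - 1e+06 = 4.36684e+07
L_source = 10*log10(4.36684e+07) = 76.402 dB


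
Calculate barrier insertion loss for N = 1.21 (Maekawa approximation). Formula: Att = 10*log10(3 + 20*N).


3 + 20*N = 3 + 20*1.21 = 27.2
Att = 10*log10(27.2) = 14.346 dB


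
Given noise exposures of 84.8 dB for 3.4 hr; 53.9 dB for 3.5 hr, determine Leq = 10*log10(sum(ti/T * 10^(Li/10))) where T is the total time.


T_total = 3.4 + 3.5 = 6.9 hr
(3.4/6.9) * 10^(84.8/10) = 1.48809e+08
(3.5/6.9) * 10^(53.9/10) = 124514
Sum = 1.48809e+08 + 124514 = 1.48934e+08
Leq = 10*log10(1.48934e+08) = 81.73 dB


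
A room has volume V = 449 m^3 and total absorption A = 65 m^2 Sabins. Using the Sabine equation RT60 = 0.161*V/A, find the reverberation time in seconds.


RT60 = 0.161 * 449 / 65 = 1.1121 s


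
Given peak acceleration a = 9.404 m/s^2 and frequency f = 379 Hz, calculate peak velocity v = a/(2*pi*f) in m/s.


omega = 2*pi*f = 2*pi*379 = 2381.33 rad/s
v = a / omega = 9.404 / 2381.33 = 0.0039491 m/s


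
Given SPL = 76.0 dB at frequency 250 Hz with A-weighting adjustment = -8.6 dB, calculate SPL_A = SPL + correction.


A-weighting table: 250 Hz -> -8.6 dB correction
SPL_A = SPL + correction = 76.0 + (-8.6) = 67.4 dBA


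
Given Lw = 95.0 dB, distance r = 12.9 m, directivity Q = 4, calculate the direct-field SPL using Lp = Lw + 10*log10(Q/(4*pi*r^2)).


4*pi*r^2 = 4*pi*12.9^2 = 2091.17 m^2
Q / (4*pi*r^2) = 4 / 2091.17 = 0.0019128
Lp = 95.0 + 10*log10(0.0019128) = 67.817 dB


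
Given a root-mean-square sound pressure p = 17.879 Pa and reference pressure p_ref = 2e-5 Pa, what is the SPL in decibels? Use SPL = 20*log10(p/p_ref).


p / p_ref = 17.879 / 2e-5 = 893950
SPL = 20 * log10(893950) = 119.03 dB


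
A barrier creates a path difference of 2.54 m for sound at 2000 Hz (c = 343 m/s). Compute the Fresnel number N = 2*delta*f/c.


N = 2*delta*f/c = 2*delta/lambda, where lambda = c/f
lambda = 343 / 2000 = 0.1715 m
N = 2 * 2.54 / 0.1715 = 29.621


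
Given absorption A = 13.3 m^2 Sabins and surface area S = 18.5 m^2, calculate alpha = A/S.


Absorption coefficient = absorbed power / incident power
alpha = A / S = 13.3 / 18.5 = 0.71892


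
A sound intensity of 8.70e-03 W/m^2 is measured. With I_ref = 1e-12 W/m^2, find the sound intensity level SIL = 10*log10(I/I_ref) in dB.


I / I_ref = 8.70e-03 / 1e-12 = 8.7e+09
SIL = 10 * log10(8.7e+09) = 99.395 dB


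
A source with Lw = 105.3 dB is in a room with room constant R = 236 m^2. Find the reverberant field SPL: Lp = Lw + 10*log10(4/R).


4/R = 4/236 = 0.0169492
Lp = 105.3 + 10*log10(0.0169492) = 87.591 dB


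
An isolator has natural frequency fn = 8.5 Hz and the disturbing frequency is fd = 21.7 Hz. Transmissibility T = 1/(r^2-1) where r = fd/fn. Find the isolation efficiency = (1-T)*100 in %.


r = 21.7 / 8.5 = 2.55294
r^2 - 1 = 2.55294^2 - 1 = 5.5175
T = 1/5.5175 = 0.181242
Efficiency = (1 - 0.181242)*100 = 81.876 %


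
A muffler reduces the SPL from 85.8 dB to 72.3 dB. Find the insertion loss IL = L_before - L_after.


Insertion loss = SPL without muffler - SPL with muffler
IL = 85.8 - 72.3 = 13.5 dB


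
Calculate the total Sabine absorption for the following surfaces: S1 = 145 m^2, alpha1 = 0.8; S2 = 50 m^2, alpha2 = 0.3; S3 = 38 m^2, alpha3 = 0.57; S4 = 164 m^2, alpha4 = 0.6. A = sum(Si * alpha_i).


145 * 0.8 = 116
50 * 0.3 = 15
38 * 0.57 = 21.66
164 * 0.6 = 98.4
A_total = 116 + 15 + 21.66 + 98.4 = 251.06 m^2


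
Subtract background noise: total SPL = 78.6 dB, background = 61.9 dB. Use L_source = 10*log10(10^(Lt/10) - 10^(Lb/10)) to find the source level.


10^(78.6/10) = 7.24436e+07
10^(61.9/10) = 1.54882e+06
Difference = 7.24436e+07 - 1.54882e+06 = 7.08948e+07
L_source = 10*log10(7.08948e+07) = 78.506 dB


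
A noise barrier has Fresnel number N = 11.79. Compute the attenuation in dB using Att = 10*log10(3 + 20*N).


3 + 20*N = 3 + 20*11.79 = 238.8
Att = 10*log10(238.8) = 23.78 dB


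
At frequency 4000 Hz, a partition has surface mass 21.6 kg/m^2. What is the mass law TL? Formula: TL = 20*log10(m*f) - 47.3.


m * f = 21.6 * 4000 = 86400
20*log10(86400) = 98.7303 dB
TL = 98.7303 - 47.3 = 51.43 dB


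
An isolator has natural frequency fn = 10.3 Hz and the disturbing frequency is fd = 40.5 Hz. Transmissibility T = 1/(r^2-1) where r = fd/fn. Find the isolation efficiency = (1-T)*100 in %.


r = 40.5 / 10.3 = 3.93204
r^2 - 1 = 3.93204^2 - 1 = 14.4609
T = 1/14.4609 = 0.069152
Efficiency = (1 - 0.069152)*100 = 93.085 %


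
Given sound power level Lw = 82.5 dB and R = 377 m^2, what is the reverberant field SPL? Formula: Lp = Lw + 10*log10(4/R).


4/R = 4/377 = 0.0106101
Lp = 82.5 + 10*log10(0.0106101) = 62.757 dB
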